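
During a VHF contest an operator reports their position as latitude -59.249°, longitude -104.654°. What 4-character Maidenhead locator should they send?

DD70

Offset from 180°W / 90°S: lon 75.35°, lat 30.75°.
Field: 75.35/20 → 3 → D, 30.75/10 → 3 → D; chars DD.
Square: 15.35/2 → 7, 0.75/1 → 0; chars 70.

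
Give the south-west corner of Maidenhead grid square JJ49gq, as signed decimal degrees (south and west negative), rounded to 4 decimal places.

9.6667, 8.5000

Field J=9, J=9: +9·20° lon, +9·10° lat → SW at lon 0°, lat 0°.
Square 4, 9: +4·2° lon, +9·1° lat → SW at lon 8°, lat 9°.
Subsquare g=6, q=16: +6·0.0833333° lon, +16·0.0416667° lat → SW at lon 8.5°, lat 9.66667°.
latitude 9.6667, longitude 8.5000.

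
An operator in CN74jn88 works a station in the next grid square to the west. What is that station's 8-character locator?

CN74jn78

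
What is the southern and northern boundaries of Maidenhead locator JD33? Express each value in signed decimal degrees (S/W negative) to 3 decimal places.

-57.000, -56.000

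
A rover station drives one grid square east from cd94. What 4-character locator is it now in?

Longitude square 9; +1 → 10, wraps to 0, carry into field.
Longitude field C = 2; +1 → 3 = D.
The latitude characters are unchanged.

DD04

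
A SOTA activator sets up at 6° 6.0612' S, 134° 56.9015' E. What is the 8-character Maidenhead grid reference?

Offset from 180°W / 90°S: lon 314.94836°, lat 83.89898°.
Field (20°×10°, letters A–R): 314.94836/20 → 15 → P, 83.89898/10 → 8 → I; chars PI.
Square (2°×1°, digits 0–9): 14.94836/2 → 7, 3.89898/1 → 3; chars 73.
Subsquare (5′×2.5′, letters a–x): 0.94836/0.0833333 → 11 → l, 0.89898/0.0416667 → 21 → v; chars lv.
Extended square (30″×15″, digits 0–9): 0.03169/0.00833333 → 3, 0.02398/0.00416667 → 5; chars 35.

PI73lv35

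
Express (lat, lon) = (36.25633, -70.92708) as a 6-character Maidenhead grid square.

Shift to the Maidenhead origin (180°W, 90°S): lon 109.0729, lat 126.2563.
Field: lon ⌊109.0729/20⌋ = 5 → F; lat ⌊126.2563/10⌋ = 12 → M.
Square: lon ⌊9.0729/2⌋ = 4; lat ⌊6.2563/1⌋ = 6.
Subsquare: lon ⌊1.0729/0.0833333⌋ = 12 → m; lat ⌊0.2563/0.0416667⌋ = 6 → g.

FM46mg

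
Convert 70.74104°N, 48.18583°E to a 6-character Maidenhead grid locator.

LQ40cr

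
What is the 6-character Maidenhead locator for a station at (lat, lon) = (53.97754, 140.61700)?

QO03hx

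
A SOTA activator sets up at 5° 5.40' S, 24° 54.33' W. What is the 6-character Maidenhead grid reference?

HI74nv

Add 180° to longitude and 90° to latitude: 155.0945, 84.9100.
Field: 155.0945/20 → 7 → H, 84.9100/10 → 8 → I; chars HI.
Square: 15.0945/2 → 7, 4.9100/1 → 4; chars 74.
Subsquare: 1.0945/0.0833333 → 13 → n, 0.9100/0.0416667 → 21 → v; chars nv.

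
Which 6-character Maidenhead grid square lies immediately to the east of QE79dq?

QE79eq

Longitude subsquare d = 3; +1 → 4 = e.
The latitude characters are unchanged.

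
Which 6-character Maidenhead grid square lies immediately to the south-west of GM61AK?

Longitude subsquare a = 0; −1 → -1, wraps to 23 = x, carry into square.
Longitude square 6; −1 → 5.
Latitude subsquare k = 10; −1 → 9 = j.

GM51xj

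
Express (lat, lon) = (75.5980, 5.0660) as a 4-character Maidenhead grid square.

Shift to the Maidenhead origin (180°W, 90°S): lon 185.07, lat 165.60.
Field: 185.07/20 → 9 → J, 165.60/10 → 16 → Q; chars JQ.
Square: 5.07/2 → 2, 5.60/1 → 5; chars 25.

JQ25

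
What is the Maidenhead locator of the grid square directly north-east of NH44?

NH55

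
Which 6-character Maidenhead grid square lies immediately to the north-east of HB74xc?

HB84ad

Longitude subsquare x = 23; +1 → 24, wraps to 0 = a, carry into square.
Longitude square 7; +1 → 8.
Latitude subsquare c = 2; +1 → 3 = d.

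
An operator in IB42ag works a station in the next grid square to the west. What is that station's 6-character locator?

IB32xg

Longitude subsquare a = 0; −1 → -1, wraps to 23 = x, carry into square.
Longitude square 4; −1 → 3.
The latitude characters are unchanged.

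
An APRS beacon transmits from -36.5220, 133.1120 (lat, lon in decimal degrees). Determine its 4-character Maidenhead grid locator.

PF63

Shift to the Maidenhead origin (180°W, 90°S): lon 313.11, lat 53.48.
Field: lon ⌊313.11/20⌋ = 15 → P; lat ⌊53.48/10⌋ = 5 → F.
Square: lon ⌊13.11/2⌋ = 6; lat ⌊3.48/1⌋ = 3.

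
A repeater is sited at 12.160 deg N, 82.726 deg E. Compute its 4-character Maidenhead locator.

NK12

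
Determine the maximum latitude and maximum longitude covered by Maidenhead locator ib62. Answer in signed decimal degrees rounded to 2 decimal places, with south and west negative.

-77.00, -6.00

Field I=8, B=1: +8·20° lon, +1·10° lat → SW at lon -20°, lat -80°.
Square 6, 2: +6·2° lon, +2·1° lat → SW at lon -8°, lat -78°.
Cell spans 2° lon × 1° lat. NE corner is SW corner plus one full cell.
latitude -77.00, longitude -6.00.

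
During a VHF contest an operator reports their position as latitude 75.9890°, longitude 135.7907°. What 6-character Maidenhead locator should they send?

PQ75vx

Offset from 180°W / 90°S: lon 315.7907°, lat 165.9890°.
Field: 315.7907/20 → 15 → P, 165.9890/10 → 16 → Q; chars PQ.
Square: 15.7907/2 → 7, 5.9890/1 → 5; chars 75.
Subsquare: 1.7907/0.0833333 → 21 → v, 0.9890/0.0416667 → 23 → x; chars vx.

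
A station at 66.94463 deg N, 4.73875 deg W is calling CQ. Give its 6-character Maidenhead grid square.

Offset from 180°W / 90°S: lon 175.2612°, lat 156.9446°.
Field (20°×10°, letters A–R): lon ⌊175.2612/20⌋ = 8 → I; lat ⌊156.9446/10⌋ = 15 → P.
Square (2°×1°, digits 0–9): lon ⌊15.2612/2⌋ = 7; lat ⌊6.9446/1⌋ = 6.
Subsquare (5′×2.5′, letters a–x): lon ⌊1.2612/0.0833333⌋ = 15 → p; lat ⌊0.9446/0.0416667⌋ = 22 → w.

IP76pw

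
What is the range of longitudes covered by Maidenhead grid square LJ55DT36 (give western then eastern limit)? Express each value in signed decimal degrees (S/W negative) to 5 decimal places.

50.27500, 50.28333

Field L=11, J=9: +11·20° lon, +9·10° lat → SW at lon 40°, lat 0°.
Square 5, 5: +5·2° lon, +5·1° lat → SW at lon 50°, lat 5°.
Subsquare d=3, t=19: +3·0.0833333° lon, +19·0.0416667° lat → SW at lon 50.25°, lat 5.79167°.
Extended square 3, 6: +3·0.00833333° lon, +6·0.00416667° lat → SW at lon 50.275°, lat 5.81667°.
Cell spans 0.00833333° lon × 0.00416667° lat.
west 50.27500, east 50.28333.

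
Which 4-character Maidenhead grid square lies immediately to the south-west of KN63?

Longitude square 6; −1 → 5.
Latitude square 3; −1 → 2.

KN52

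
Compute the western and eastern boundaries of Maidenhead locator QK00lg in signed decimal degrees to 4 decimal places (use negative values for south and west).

Field Q=16, K=10: +16·20° lon, +10·10° lat → SW at lon 140°, lat 10°.
Square 0, 0: +0·2° lon, +0·1° lat → SW at lon 140°, lat 10°.
Subsquare l=11, g=6: +11·0.0833333° lon, +6·0.0416667° lat → SW at lon 140.917°, lat 10.25°.
Cell spans 0.0833333° lon × 0.0416667° lat.
west 140.9167, east 141.0000.

140.9167, 141.0000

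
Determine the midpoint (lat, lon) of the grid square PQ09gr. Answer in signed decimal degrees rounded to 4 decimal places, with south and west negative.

79.7292, 120.5417

Field P=15, Q=16: +15·20° lon, +16·10° lat → SW at lon 120°, lat 70°.
Square 0, 9: +0·2° lon, +9·1° lat → SW at lon 120°, lat 79°.
Subsquare g=6, r=17: +6·0.0833333° lon, +17·0.0416667° lat → SW at lon 120.5°, lat 79.7083°.
Cell spans 0.0833333° lon × 0.0416667° lat. Centre is SW corner plus half of each.
latitude 79.7292, longitude 120.5417.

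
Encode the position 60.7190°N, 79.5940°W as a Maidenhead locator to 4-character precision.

FP00

Add 180° to longitude and 90° to latitude: 100.41, 150.72.
Field: lon ⌊100.41/20⌋ = 5 → F; lat ⌊150.72/10⌋ = 15 → P.
Square: lon ⌊0.41/2⌋ = 0; lat ⌊0.72/1⌋ = 0.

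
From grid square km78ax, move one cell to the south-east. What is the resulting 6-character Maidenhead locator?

KM78bw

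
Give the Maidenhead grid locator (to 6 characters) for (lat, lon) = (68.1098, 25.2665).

KP28pc

Add 180° to longitude and 90° to latitude: 205.2665, 158.1098.
Field (20°×10°, letters A–R): 205.2665/20 → 10 → K, 158.1098/10 → 15 → P; chars KP.
Square (2°×1°, digits 0–9): 5.2665/2 → 2, 8.1098/1 → 8; chars 28.
Subsquare (5′×2.5′, letters a–x): 1.2665/0.0833333 → 15 → p, 0.1098/0.0416667 → 2 → c; chars pc.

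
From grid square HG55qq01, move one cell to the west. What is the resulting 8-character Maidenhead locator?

Longitude extended square 0; −1 → -1, wraps to 9, carry into subsquare.
Longitude subsquare q = 16; −1 → 15 = p.
The latitude characters are unchanged.

HG55pq91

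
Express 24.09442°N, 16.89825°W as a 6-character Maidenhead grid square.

IL14nc

Offset from 180°W / 90°S: lon 163.1018°, lat 114.0944°.
Field: 163.1018/20 → 8 → I, 114.0944/10 → 11 → L; chars IL.
Square: 3.1018/2 → 1, 4.0944/1 → 4; chars 14.
Subsquare: 1.1018/0.0833333 → 13 → n, 0.0944/0.0416667 → 2 → c; chars nc.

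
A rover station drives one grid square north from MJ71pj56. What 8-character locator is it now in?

MJ71pj57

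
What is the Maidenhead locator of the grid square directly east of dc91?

Longitude square 9; +1 → 10, wraps to 0, carry into field.
Longitude field D = 3; +1 → 4 = E.
The latitude characters are unchanged.

EC01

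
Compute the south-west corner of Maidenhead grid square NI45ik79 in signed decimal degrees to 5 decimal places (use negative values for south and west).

-4.54583, 88.72500

Field N=13, I=8: +13·20° lon, +8·10° lat → SW at lon 80°, lat -10°.
Square 4, 5: +4·2° lon, +5·1° lat → SW at lon 88°, lat -5°.
Subsquare i=8, k=10: +8·0.0833333° lon, +10·0.0416667° lat → SW at lon 88.6667°, lat -4.58333°.
Extended square 7, 9: +7·0.00833333° lon, +9·0.00416667° lat → SW at lon 88.725°, lat -4.54583°.
latitude -4.54583, longitude 88.72500.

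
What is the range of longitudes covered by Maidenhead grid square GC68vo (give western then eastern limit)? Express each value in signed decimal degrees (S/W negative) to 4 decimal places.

-46.2500, -46.1667

Field G=6, C=2: +6·20° lon, +2·10° lat → SW at lon -60°, lat -70°.
Square 6, 8: +6·2° lon, +8·1° lat → SW at lon -48°, lat -62°.
Subsquare v=21, o=14: +21·0.0833333° lon, +14·0.0416667° lat → SW at lon -46.25°, lat -61.4167°.
Cell spans 0.0833333° lon × 0.0416667° lat.
west -46.2500, east -46.1667.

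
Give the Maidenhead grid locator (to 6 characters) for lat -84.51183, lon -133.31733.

CA35il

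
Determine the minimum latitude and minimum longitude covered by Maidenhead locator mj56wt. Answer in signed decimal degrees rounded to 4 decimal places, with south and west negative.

6.7917, 71.8333

Field M=12, J=9: +12·20° lon, +9·10° lat → SW at lon 60°, lat 0°.
Square 5, 6: +5·2° lon, +6·1° lat → SW at lon 70°, lat 6°.
Subsquare w=22, t=19: +22·0.0833333° lon, +19·0.0416667° lat → SW at lon 71.8333°, lat 6.79167°.
latitude 6.7917, longitude 71.8333.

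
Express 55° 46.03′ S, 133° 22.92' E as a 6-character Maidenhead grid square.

PD64qf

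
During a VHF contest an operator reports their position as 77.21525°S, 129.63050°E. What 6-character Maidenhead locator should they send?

Offset from 180°W / 90°S: lon 309.6305°, lat 12.7848°.
Field: 309.6305/20 → 15 → P, 12.7848/10 → 1 → B; chars PB.
Square: 9.6305/2 → 4, 2.7848/1 → 2; chars 42.
Subsquare: 1.6305/0.0833333 → 19 → t, 0.7848/0.0416667 → 18 → s; chars ts.

PB42ts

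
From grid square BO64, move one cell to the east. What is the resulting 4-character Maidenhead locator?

Longitude square 6; +1 → 7.
The latitude characters are unchanged.

BO74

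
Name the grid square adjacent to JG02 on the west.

IG92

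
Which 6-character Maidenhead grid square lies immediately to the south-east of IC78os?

Longitude subsquare o = 14; +1 → 15 = p.
Latitude subsquare s = 18; −1 → 17 = r.

IC78pr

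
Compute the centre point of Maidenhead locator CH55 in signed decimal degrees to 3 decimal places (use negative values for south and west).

Field C=2, H=7: +2·20° lon, +7·10° lat → SW at lon -140°, lat -20°.
Square 5, 5: +5·2° lon, +5·1° lat → SW at lon -130°, lat -15°.
Cell spans 2° lon × 1° lat. Centre is SW corner plus half of each.
latitude -14.500, longitude -129.000.

-14.500, -129.000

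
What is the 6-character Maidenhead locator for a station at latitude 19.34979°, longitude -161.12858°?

Add 180° to longitude and 90° to latitude: 18.8714, 109.3498.
Field: lon ⌊18.8714/20⌋ = 0 → A; lat ⌊109.3498/10⌋ = 10 → K.
Square: lon ⌊18.8714/2⌋ = 9; lat ⌊9.3498/1⌋ = 9.
Subsquare: lon ⌊0.8714/0.0833333⌋ = 10 → k; lat ⌊0.3498/0.0416667⌋ = 8 → i.

AK99ki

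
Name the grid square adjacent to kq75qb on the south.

Latitude subsquare b = 1; −1 → 0 = a.
The longitude characters are unchanged.

KQ75qa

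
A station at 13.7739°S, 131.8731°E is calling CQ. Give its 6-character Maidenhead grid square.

Add 180° to longitude and 90° to latitude: 311.8731, 76.2261.
Field (20°×10°, letters A–R): lon ⌊311.8731/20⌋ = 15 → P; lat ⌊76.2261/10⌋ = 7 → H.
Square (2°×1°, digits 0–9): lon ⌊11.8731/2⌋ = 5; lat ⌊6.2261/1⌋ = 6.
Subsquare (5′×2.5′, letters a–x): lon ⌊1.8731/0.0833333⌋ = 22 → w; lat ⌊0.2261/0.0416667⌋ = 5 → f.

PH56wf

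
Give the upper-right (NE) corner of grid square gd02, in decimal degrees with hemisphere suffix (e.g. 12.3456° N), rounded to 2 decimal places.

Field G=6, D=3: +6·20° lon, +3·10° lat → SW at lon -60°, lat -60°.
Square 0, 2: +0·2° lon, +2·1° lat → SW at lon -60°, lat -58°.
Cell spans 2° lon × 1° lat. NE corner is SW corner plus one full cell.
latitude 57.00° S, longitude 58.00° W.

57.00° S, 58.00° W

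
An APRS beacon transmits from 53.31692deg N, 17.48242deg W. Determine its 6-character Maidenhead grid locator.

IO13gh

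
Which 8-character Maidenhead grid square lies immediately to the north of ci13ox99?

CI14oa90

Latitude extended square 9; +1 → 10, wraps to 0, carry into subsquare.
Latitude subsquare x = 23; +1 → 24, wraps to 0 = a, carry into square.
Latitude square 3; +1 → 4.
The longitude characters are unchanged.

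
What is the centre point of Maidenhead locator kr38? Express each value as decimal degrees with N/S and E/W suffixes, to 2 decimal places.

Field K=10, R=17: +10·20° lon, +17·10° lat → SW at lon 20°, lat 80°.
Square 3, 8: +3·2° lon, +8·1° lat → SW at lon 26°, lat 88°.
Cell spans 2° lon × 1° lat. Centre is SW corner plus half of each.
latitude 88.50° N, longitude 27.00° E.

88.50° N, 27.00° E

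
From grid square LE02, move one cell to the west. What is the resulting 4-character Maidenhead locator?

Longitude square 0; −1 → -1, wraps to 9, carry into field.
Longitude field L = 11; −1 → 10 = K.
The latitude characters are unchanged.

KE92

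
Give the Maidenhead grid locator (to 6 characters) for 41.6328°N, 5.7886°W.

IN71cp

Shift to the Maidenhead origin (180°W, 90°S): lon 174.2114, lat 131.6328.
Field (20°×10°, letters A–R): 174.2114/20 → 8 → I, 131.6328/10 → 13 → N; chars IN.
Square (2°×1°, digits 0–9): 14.2114/2 → 7, 1.6328/1 → 1; chars 71.
Subsquare (5′×2.5′, letters a–x): 0.2114/0.0833333 → 2 → c, 0.6328/0.0416667 → 15 → p; chars cp.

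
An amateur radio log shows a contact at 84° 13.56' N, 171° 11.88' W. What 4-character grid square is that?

AR44

Offset from 180°W / 90°S: lon 8.80°, lat 174.23°.
Field: 8.80/20 → 0 → A, 174.23/10 → 17 → R; chars AR.
Square: 8.80/2 → 4, 4.23/1 → 4; chars 44.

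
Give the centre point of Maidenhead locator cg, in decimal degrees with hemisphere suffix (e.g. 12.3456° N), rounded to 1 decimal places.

Field C=2, G=6: +2·20° lon, +6·10° lat → SW at lon -140°, lat -30°.
Cell spans 20° lon × 10° lat. Centre is SW corner plus half of each.
latitude 25.0° S, longitude 130.0° W.

25.0° S, 130.0° W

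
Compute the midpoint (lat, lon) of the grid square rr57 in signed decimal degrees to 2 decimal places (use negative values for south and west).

87.50, 171.00

Field R=17, R=17: +17·20° lon, +17·10° lat → SW at lon 160°, lat 80°.
Square 5, 7: +5·2° lon, +7·1° lat → SW at lon 170°, lat 87°.
Cell spans 2° lon × 1° lat. Centre is SW corner plus half of each.
latitude 87.50, longitude 171.00.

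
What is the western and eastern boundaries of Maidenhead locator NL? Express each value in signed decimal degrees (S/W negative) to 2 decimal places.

Field N=13, L=11: +13·20° lon, +11·10° lat → SW at lon 80°, lat 20°.
Cell spans 20° lon × 10° lat.
west 80.00, east 100.00.

80.00, 100.00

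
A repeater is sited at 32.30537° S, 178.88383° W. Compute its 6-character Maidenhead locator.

AF07nq

Shift to the Maidenhead origin (180°W, 90°S): lon 1.1162, lat 57.6946.
Field: 1.1162/20 → 0 → A, 57.6946/10 → 5 → F; chars AF.
Square: 1.1162/2 → 0, 7.6946/1 → 7; chars 07.
Subsquare: 1.1162/0.0833333 → 13 → n, 0.6946/0.0416667 → 16 → q; chars nq.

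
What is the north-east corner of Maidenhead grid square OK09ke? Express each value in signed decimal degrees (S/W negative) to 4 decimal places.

19.2083, 100.9167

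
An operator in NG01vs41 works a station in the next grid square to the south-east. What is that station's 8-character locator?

NG01vs50

Longitude extended square 4; +1 → 5.
Latitude extended square 1; −1 → 0.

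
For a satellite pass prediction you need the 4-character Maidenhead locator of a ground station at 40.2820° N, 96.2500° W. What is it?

Shift to the Maidenhead origin (180°W, 90°S): lon 83.75, lat 130.28.
Field (20°×10°, letters A–R): 83.75/20 → 4 → E, 130.28/10 → 13 → N; chars EN.
Square (2°×1°, digits 0–9): 3.75/2 → 1, 0.28/1 → 0; chars 10.

EN10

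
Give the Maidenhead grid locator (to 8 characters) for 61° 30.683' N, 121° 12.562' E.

Shift to the Maidenhead origin (180°W, 90°S): lon 301.20937, lat 151.51138.
Field (20°×10°, letters A–R): lon ⌊301.20937/20⌋ = 15 → P; lat ⌊151.51138/10⌋ = 15 → P.
Square (2°×1°, digits 0–9): lon ⌊1.20937/2⌋ = 0; lat ⌊1.51138/1⌋ = 1.
Subsquare (5′×2.5′, letters a–x): lon ⌊1.20937/0.0833333⌋ = 14 → o; lat ⌊0.51138/0.0416667⌋ = 12 → m.
Extended square (30″×15″, digits 0–9): lon ⌊0.04270/0.00833333⌋ = 5; lat ⌊0.01138/0.00416667⌋ = 2.

PP01om52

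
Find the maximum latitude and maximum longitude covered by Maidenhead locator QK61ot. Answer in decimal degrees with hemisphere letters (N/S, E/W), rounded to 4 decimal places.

Field Q=16, K=10: +16·20° lon, +10·10° lat → SW at lon 140°, lat 10°.
Square 6, 1: +6·2° lon, +1·1° lat → SW at lon 152°, lat 11°.
Subsquare o=14, t=19: +14·0.0833333° lon, +19·0.0416667° lat → SW at lon 153.167°, lat 11.7917°.
Cell spans 0.0833333° lon × 0.0416667° lat. NE corner is SW corner plus one full cell.
latitude 11.8333° N, longitude 153.2500° E.

11.8333° N, 153.2500° E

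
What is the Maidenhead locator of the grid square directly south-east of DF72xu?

DF82at

Longitude subsquare x = 23; +1 → 24, wraps to 0 = a, carry into square.
Longitude square 7; +1 → 8.
Latitude subsquare u = 20; −1 → 19 = t.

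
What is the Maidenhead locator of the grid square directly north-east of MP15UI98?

MP15vi09

Longitude extended square 9; +1 → 10, wraps to 0, carry into subsquare.
Longitude subsquare u = 20; +1 → 21 = v.
Latitude extended square 8; +1 → 9.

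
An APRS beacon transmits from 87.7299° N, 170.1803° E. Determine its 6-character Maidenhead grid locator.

RR57cr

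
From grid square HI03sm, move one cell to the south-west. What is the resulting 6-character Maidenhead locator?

HI03rl

Longitude subsquare s = 18; −1 → 17 = r.
Latitude subsquare m = 12; −1 → 11 = l.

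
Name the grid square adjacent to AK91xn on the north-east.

BK01ao

Longitude subsquare x = 23; +1 → 24, wraps to 0 = a, carry into square.
Longitude square 9; +1 → 10, wraps to 0, carry into field.
Longitude field A = 0; +1 → 1 = B.
Latitude subsquare n = 13; +1 → 14 = o.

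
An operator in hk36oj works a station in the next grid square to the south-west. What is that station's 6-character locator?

HK36ni

Longitude subsquare o = 14; −1 → 13 = n.
Latitude subsquare j = 9; −1 → 8 = i.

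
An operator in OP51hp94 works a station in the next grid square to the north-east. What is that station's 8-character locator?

OP51ip05

Longitude extended square 9; +1 → 10, wraps to 0, carry into subsquare.
Longitude subsquare h = 7; +1 → 8 = i.
Latitude extended square 4; +1 → 5.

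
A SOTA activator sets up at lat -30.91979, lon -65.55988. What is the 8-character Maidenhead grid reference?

Offset from 180°W / 90°S: lon 114.44012°, lat 59.08021°.
Field: lon ⌊114.44012/20⌋ = 5 → F; lat ⌊59.08021/10⌋ = 5 → F.
Square: lon ⌊14.44012/2⌋ = 7; lat ⌊9.08021/1⌋ = 9.
Subsquare: lon ⌊0.44012/0.0833333⌋ = 5 → f; lat ⌊0.08021/0.0416667⌋ = 1 → b.
Extended square: lon ⌊0.02345/0.00833333⌋ = 2; lat ⌊0.03854/0.00416667⌋ = 9.

FF79fb29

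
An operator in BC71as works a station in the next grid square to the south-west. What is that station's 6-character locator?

Longitude subsquare a = 0; −1 → -1, wraps to 23 = x, carry into square.
Longitude square 7; −1 → 6.
Latitude subsquare s = 18; −1 → 17 = r.

BC61xr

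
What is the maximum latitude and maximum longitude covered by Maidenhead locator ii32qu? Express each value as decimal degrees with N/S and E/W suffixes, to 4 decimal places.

7.1250° S, 12.5833° W

Field I=8, I=8: +8·20° lon, +8·10° lat → SW at lon -20°, lat -10°.
Square 3, 2: +3·2° lon, +2·1° lat → SW at lon -14°, lat -8°.
Subsquare q=16, u=20: +16·0.0833333° lon, +20·0.0416667° lat → SW at lon -12.6667°, lat -7.16667°.
Cell spans 0.0833333° lon × 0.0416667° lat. NE corner is SW corner plus one full cell.
latitude 7.1250° S, longitude 12.5833° W.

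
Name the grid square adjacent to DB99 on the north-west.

Longitude square 9; −1 → 8.
Latitude square 9; +1 → 10, wraps to 0, carry into field.
Latitude field B = 1; +1 → 2 = C.

DC80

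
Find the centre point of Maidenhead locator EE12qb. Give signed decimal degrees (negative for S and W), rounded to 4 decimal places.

-47.9375, -96.6250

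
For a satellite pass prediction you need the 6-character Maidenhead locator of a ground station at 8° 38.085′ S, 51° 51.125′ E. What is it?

LI51wi

Offset from 180°W / 90°S: lon 231.8521°, lat 81.3653°.
Field: lon ⌊231.8521/20⌋ = 11 → L; lat ⌊81.3653/10⌋ = 8 → I.
Square: lon ⌊11.8521/2⌋ = 5; lat ⌊1.3653/1⌋ = 1.
Subsquare: lon ⌊1.8521/0.0833333⌋ = 22 → w; lat ⌊0.3653/0.0416667⌋ = 8 → i.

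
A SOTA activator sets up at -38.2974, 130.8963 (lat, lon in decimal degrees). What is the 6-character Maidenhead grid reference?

PF51kq

Offset from 180°W / 90°S: lon 310.8963°, lat 51.7026°.
Field: 310.8963/20 → 15 → P, 51.7026/10 → 5 → F; chars PF.
Square: 10.8963/2 → 5, 1.7026/1 → 1; chars 51.
Subsquare: 0.8963/0.0833333 → 10 → k, 0.7026/0.0416667 → 16 → q; chars kq.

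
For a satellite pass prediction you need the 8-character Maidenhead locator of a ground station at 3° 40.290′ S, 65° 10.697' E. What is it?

MI26oh18

Shift to the Maidenhead origin (180°W, 90°S): lon 245.17828, lat 86.32850.
Field (20°×10°, letters A–R): lon ⌊245.17828/20⌋ = 12 → M; lat ⌊86.32850/10⌋ = 8 → I.
Square (2°×1°, digits 0–9): lon ⌊5.17828/2⌋ = 2; lat ⌊6.32850/1⌋ = 6.
Subsquare (5′×2.5′, letters a–x): lon ⌊1.17828/0.0833333⌋ = 14 → o; lat ⌊0.32850/0.0416667⌋ = 7 → h.
Extended square (30″×15″, digits 0–9): lon ⌊0.01162/0.00833333⌋ = 1; lat ⌊0.03683/0.00416667⌋ = 8.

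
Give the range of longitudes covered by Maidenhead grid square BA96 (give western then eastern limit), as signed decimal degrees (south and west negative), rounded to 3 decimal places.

-142.000, -140.000

Field B=1, A=0: +1·20° lon, +0·10° lat → SW at lon -160°, lat -90°.
Square 9, 6: +9·2° lon, +6·1° lat → SW at lon -142°, lat -84°.
Cell spans 2° lon × 1° lat.
west -142.000, east -140.000.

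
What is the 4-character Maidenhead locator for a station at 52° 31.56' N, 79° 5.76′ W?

FO02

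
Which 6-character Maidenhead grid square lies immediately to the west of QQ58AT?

QQ48xt

Longitude subsquare a = 0; −1 → -1, wraps to 23 = x, carry into square.
Longitude square 5; −1 → 4.
The latitude characters are unchanged.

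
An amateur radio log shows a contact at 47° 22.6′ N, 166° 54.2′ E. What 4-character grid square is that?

Shift to the Maidenhead origin (180°W, 90°S): lon 346.90, lat 137.38.
Field: lon ⌊346.90/20⌋ = 17 → R; lat ⌊137.38/10⌋ = 13 → N.
Square: lon ⌊6.90/2⌋ = 3; lat ⌊7.38/1⌋ = 7.

RN37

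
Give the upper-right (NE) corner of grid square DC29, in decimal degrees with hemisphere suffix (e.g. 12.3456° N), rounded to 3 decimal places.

60.000° S, 114.000° W

Field D=3, C=2: +3·20° lon, +2·10° lat → SW at lon -120°, lat -70°.
Square 2, 9: +2·2° lon, +9·1° lat → SW at lon -116°, lat -61°.
Cell spans 2° lon × 1° lat. NE corner is SW corner plus one full cell.
latitude 60.000° S, longitude 114.000° W.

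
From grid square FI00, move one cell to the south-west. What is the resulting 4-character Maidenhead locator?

EH99

Longitude square 0; −1 → -1, wraps to 9, carry into field.
Longitude field F = 5; −1 → 4 = E.
Latitude square 0; −1 → -1, wraps to 9, carry into field.
Latitude field I = 8; −1 → 7 = H.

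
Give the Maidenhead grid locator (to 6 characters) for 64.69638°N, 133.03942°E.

PP64mq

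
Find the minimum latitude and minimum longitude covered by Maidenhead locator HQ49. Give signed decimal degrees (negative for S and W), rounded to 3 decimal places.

79.000, -32.000

Field H=7, Q=16: +7·20° lon, +16·10° lat → SW at lon -40°, lat 70°.
Square 4, 9: +4·2° lon, +9·1° lat → SW at lon -32°, lat 79°.
latitude 79.000, longitude -32.000.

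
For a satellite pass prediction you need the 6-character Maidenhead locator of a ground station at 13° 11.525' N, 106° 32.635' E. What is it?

Shift to the Maidenhead origin (180°W, 90°S): lon 286.5439, lat 103.1921.
Field (20°×10°, letters A–R): 286.5439/20 → 14 → O, 103.1921/10 → 10 → K; chars OK.
Square (2°×1°, digits 0–9): 6.5439/2 → 3, 3.1921/1 → 3; chars 33.
Subsquare (5′×2.5′, letters a–x): 0.5439/0.0833333 → 6 → g, 0.1921/0.0416667 → 4 → e; chars ge.

OK33ge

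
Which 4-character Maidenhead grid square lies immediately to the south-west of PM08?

Longitude square 0; −1 → -1, wraps to 9, carry into field.
Longitude field P = 15; −1 → 14 = O.
Latitude square 8; −1 → 7.

OM97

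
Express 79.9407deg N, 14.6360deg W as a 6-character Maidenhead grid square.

Offset from 180°W / 90°S: lon 165.3640°, lat 169.9407°.
Field: 165.3640/20 → 8 → I, 169.9407/10 → 16 → Q; chars IQ.
Square: 5.3640/2 → 2, 9.9407/1 → 9; chars 29.
Subsquare: 1.3640/0.0833333 → 16 → q, 0.9407/0.0416667 → 22 → w; chars qw.

IQ29qw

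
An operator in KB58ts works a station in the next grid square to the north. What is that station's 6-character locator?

Latitude subsquare s = 18; +1 → 19 = t.
The longitude characters are unchanged.

KB58tt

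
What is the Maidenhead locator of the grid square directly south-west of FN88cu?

FN88bt

Longitude subsquare c = 2; −1 → 1 = b.
Latitude subsquare u = 20; −1 → 19 = t.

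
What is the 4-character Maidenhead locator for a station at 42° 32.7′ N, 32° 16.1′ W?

HN32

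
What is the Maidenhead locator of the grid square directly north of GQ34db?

GQ34dc

Latitude subsquare b = 1; +1 → 2 = c.
The longitude characters are unchanged.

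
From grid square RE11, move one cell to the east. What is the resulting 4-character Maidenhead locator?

Longitude square 1; +1 → 2.
The latitude characters are unchanged.

RE21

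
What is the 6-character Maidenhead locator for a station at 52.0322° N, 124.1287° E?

PO22ba

Add 180° to longitude and 90° to latitude: 304.1287, 142.0322.
Field: 304.1287/20 → 15 → P, 142.0322/10 → 14 → O; chars PO.
Square: 4.1287/2 → 2, 2.0322/1 → 2; chars 22.
Subsquare: 0.1287/0.0833333 → 1 → b, 0.0322/0.0416667 → 0 → a; chars ba.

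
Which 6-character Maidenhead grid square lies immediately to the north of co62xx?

CO63xa

Latitude subsquare x = 23; +1 → 24, wraps to 0 = a, carry into square.
Latitude square 2; +1 → 3.
The longitude characters are unchanged.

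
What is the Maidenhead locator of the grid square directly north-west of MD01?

LD92

Longitude square 0; −1 → -1, wraps to 9, carry into field.
Longitude field M = 12; −1 → 11 = L.
Latitude square 1; +1 → 2.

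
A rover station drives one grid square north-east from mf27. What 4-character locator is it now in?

MF38

Longitude square 2; +1 → 3.
Latitude square 7; +1 → 8.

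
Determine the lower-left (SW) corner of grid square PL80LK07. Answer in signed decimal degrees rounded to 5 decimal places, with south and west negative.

20.44583, 136.91667

Field P=15, L=11: +15·20° lon, +11·10° lat → SW at lon 120°, lat 20°.
Square 8, 0: +8·2° lon, +0·1° lat → SW at lon 136°, lat 20°.
Subsquare l=11, k=10: +11·0.0833333° lon, +10·0.0416667° lat → SW at lon 136.917°, lat 20.4167°.
Extended square 0, 7: +0·0.00833333° lon, +7·0.00416667° lat → SW at lon 136.917°, lat 20.4458°.
latitude 20.44583, longitude 136.91667.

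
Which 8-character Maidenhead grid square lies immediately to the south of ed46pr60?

ED46pq69

Latitude extended square 0; −1 → -1, wraps to 9, carry into subsquare.
Latitude subsquare r = 17; −1 → 16 = q.
The longitude characters are unchanged.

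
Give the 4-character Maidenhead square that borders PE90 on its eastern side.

Longitude square 9; +1 → 10, wraps to 0, carry into field.
Longitude field P = 15; +1 → 16 = Q.
The latitude characters are unchanged.

QE00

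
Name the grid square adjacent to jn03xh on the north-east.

JN13ai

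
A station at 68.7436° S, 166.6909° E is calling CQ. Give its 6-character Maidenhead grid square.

RC31ig

Add 180° to longitude and 90° to latitude: 346.6909, 21.2564.
Field: lon ⌊346.6909/20⌋ = 17 → R; lat ⌊21.2564/10⌋ = 2 → C.
Square: lon ⌊6.6909/2⌋ = 3; lat ⌊1.2564/1⌋ = 1.
Subsquare: lon ⌊0.6909/0.0833333⌋ = 8 → i; lat ⌊0.2564/0.0416667⌋ = 6 → g.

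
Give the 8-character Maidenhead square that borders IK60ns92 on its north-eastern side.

IK60os03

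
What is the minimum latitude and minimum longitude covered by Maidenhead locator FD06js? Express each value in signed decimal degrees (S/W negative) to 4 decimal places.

Field F=5, D=3: +5·20° lon, +3·10° lat → SW at lon -80°, lat -60°.
Square 0, 6: +0·2° lon, +6·1° lat → SW at lon -80°, lat -54°.
Subsquare j=9, s=18: +9·0.0833333° lon, +18·0.0416667° lat → SW at lon -79.25°, lat -53.25°.
latitude -53.2500, longitude -79.2500.

-53.2500, -79.2500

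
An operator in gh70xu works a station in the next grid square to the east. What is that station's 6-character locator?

GH80au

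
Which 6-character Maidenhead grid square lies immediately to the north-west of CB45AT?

Longitude subsquare a = 0; −1 → -1, wraps to 23 = x, carry into square.
Longitude square 4; −1 → 3.
Latitude subsquare t = 19; +1 → 20 = u.

CB35xu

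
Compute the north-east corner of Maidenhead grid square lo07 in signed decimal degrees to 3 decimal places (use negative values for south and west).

Field L=11, O=14: +11·20° lon, +14·10° lat → SW at lon 40°, lat 50°.
Square 0, 7: +0·2° lon, +7·1° lat → SW at lon 40°, lat 57°.
Cell spans 2° lon × 1° lat. NE corner is SW corner plus one full cell.
latitude 58.000, longitude 42.000.

58.000, 42.000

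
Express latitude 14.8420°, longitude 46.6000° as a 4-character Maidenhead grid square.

LK34

Add 180° to longitude and 90° to latitude: 226.60, 104.84.
Field: 226.60/20 → 11 → L, 104.84/10 → 10 → K; chars LK.
Square: 6.60/2 → 3, 4.84/1 → 4; chars 34.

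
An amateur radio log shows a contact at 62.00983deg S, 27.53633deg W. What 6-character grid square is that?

HC67fx

Add 180° to longitude and 90° to latitude: 152.4637, 27.9902.
Field: 152.4637/20 → 7 → H, 27.9902/10 → 2 → C; chars HC.
Square: 12.4637/2 → 6, 7.9902/1 → 7; chars 67.
Subsquare: 0.4637/0.0833333 → 5 → f, 0.9902/0.0416667 → 23 → x; chars fx.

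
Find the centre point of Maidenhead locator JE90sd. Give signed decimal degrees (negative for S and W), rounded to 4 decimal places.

Field J=9, E=4: +9·20° lon, +4·10° lat → SW at lon 0°, lat -50°.
Square 9, 0: +9·2° lon, +0·1° lat → SW at lon 18°, lat -50°.
Subsquare s=18, d=3: +18·0.0833333° lon, +3·0.0416667° lat → SW at lon 19.5°, lat -49.875°.
Cell spans 0.0833333° lon × 0.0416667° lat. Centre is SW corner plus half of each.
latitude -49.8542, longitude 19.5417.

-49.8542, 19.5417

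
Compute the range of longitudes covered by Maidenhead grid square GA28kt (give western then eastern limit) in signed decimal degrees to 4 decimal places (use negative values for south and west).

-55.1667, -55.0833

Field G=6, A=0: +6·20° lon, +0·10° lat → SW at lon -60°, lat -90°.
Square 2, 8: +2·2° lon, +8·1° lat → SW at lon -56°, lat -82°.
Subsquare k=10, t=19: +10·0.0833333° lon, +19·0.0416667° lat → SW at lon -55.1667°, lat -81.2083°.
Cell spans 0.0833333° lon × 0.0416667° lat.
west -55.1667, east -55.0833.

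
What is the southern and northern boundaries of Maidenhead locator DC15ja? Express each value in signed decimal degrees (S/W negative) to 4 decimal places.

-65.0000, -64.9583

Field D=3, C=2: +3·20° lon, +2·10° lat → SW at lon -120°, lat -70°.
Square 1, 5: +1·2° lon, +5·1° lat → SW at lon -118°, lat -65°.
Subsquare j=9, a=0: +9·0.0833333° lon, +0·0.0416667° lat → SW at lon -117.25°, lat -65°.
Cell spans 0.0833333° lon × 0.0416667° lat.
south -65.0000, north -64.9583.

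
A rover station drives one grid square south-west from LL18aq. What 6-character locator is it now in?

LL08xp

Longitude subsquare a = 0; −1 → -1, wraps to 23 = x, carry into square.
Longitude square 1; −1 → 0.
Latitude subsquare q = 16; −1 → 15 = p.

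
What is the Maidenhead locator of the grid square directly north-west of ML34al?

ML24xm

Longitude subsquare a = 0; −1 → -1, wraps to 23 = x, carry into square.
Longitude square 3; −1 → 2.
Latitude subsquare l = 11; +1 → 12 = m.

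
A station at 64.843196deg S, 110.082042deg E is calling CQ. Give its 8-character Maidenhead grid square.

OC55ad97

Add 180° to longitude and 90° to latitude: 290.08204, 25.15680.
Field: lon ⌊290.08204/20⌋ = 14 → O; lat ⌊25.15680/10⌋ = 2 → C.
Square: lon ⌊10.08204/2⌋ = 5; lat ⌊5.15680/1⌋ = 5.
Subsquare: lon ⌊0.08204/0.0833333⌋ = 0 → a; lat ⌊0.15680/0.0416667⌋ = 3 → d.
Extended square: lon ⌊0.08204/0.00833333⌋ = 9; lat ⌊0.03180/0.00416667⌋ = 7.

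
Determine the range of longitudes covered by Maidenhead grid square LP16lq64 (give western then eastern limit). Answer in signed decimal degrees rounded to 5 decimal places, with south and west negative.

42.96667, 42.97500

Field L=11, P=15: +11·20° lon, +15·10° lat → SW at lon 40°, lat 60°.
Square 1, 6: +1·2° lon, +6·1° lat → SW at lon 42°, lat 66°.
Subsquare l=11, q=16: +11·0.0833333° lon, +16·0.0416667° lat → SW at lon 42.9167°, lat 66.6667°.
Extended square 6, 4: +6·0.00833333° lon, +4·0.00416667° lat → SW at lon 42.9667°, lat 66.6833°.
Cell spans 0.00833333° lon × 0.00416667° lat.
west 42.96667, east 42.97500.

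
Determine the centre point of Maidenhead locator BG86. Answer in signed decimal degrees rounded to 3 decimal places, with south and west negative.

Field B=1, G=6: +1·20° lon, +6·10° lat → SW at lon -160°, lat -30°.
Square 8, 6: +8·2° lon, +6·1° lat → SW at lon -144°, lat -24°.
Cell spans 2° lon × 1° lat. Centre is SW corner plus half of each.
latitude -23.500, longitude -143.000.

-23.500, -143.000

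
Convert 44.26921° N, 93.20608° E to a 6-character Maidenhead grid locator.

NN64og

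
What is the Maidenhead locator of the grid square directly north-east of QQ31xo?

QQ41ap

Longitude subsquare x = 23; +1 → 24, wraps to 0 = a, carry into square.
Longitude square 3; +1 → 4.
Latitude subsquare o = 14; +1 → 15 = p.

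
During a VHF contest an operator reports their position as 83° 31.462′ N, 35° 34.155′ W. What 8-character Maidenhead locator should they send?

HR23fm15

Add 180° to longitude and 90° to latitude: 144.43075, 173.52437.
Field: 144.43075/20 → 7 → H, 173.52437/10 → 17 → R; chars HR.
Square: 4.43075/2 → 2, 3.52437/1 → 3; chars 23.
Subsquare: 0.43075/0.0833333 → 5 → f, 0.52437/0.0416667 → 12 → m; chars fm.
Extended square: 0.01408/0.00833333 → 1, 0.02437/0.00416667 → 5; chars 15.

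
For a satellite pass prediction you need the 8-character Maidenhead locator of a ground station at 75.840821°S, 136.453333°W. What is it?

Add 180° to longitude and 90° to latitude: 43.54667, 14.15918.
Field: 43.54667/20 → 2 → C, 14.15918/10 → 1 → B; chars CB.
Square: 3.54667/2 → 1, 4.15918/1 → 4; chars 14.
Subsquare: 1.54667/0.0833333 → 18 → s, 0.15918/0.0416667 → 3 → d; chars sd.
Extended square: 0.04667/0.00833333 → 5, 0.03418/0.00416667 → 8; chars 58.

CB14sd58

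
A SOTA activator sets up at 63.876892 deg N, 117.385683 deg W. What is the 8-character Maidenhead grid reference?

DP13hv30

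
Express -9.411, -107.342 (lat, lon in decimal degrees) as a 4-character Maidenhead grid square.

DI60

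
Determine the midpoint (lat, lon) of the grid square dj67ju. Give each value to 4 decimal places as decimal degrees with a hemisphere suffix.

7.8542° N, 107.2083° W

Field D=3, J=9: +3·20° lon, +9·10° lat → SW at lon -120°, lat 0°.
Square 6, 7: +6·2° lon, +7·1° lat → SW at lon -108°, lat 7°.
Subsquare j=9, u=20: +9·0.0833333° lon, +20·0.0416667° lat → SW at lon -107.25°, lat 7.83333°.
Cell spans 0.0833333° lon × 0.0416667° lat. Centre is SW corner plus half of each.
latitude 7.8542° N, longitude 107.2083° W.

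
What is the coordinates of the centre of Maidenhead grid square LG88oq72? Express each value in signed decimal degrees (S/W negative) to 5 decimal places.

-21.32292, 57.22917

Field L=11, G=6: +11·20° lon, +6·10° lat → SW at lon 40°, lat -30°.
Square 8, 8: +8·2° lon, +8·1° lat → SW at lon 56°, lat -22°.
Subsquare o=14, q=16: +14·0.0833333° lon, +16·0.0416667° lat → SW at lon 57.1667°, lat -21.3333°.
Extended square 7, 2: +7·0.00833333° lon, +2·0.00416667° lat → SW at lon 57.225°, lat -21.325°.
Cell spans 0.00833333° lon × 0.00416667° lat. Centre is SW corner plus half of each.
latitude -21.32292, longitude 57.22917.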